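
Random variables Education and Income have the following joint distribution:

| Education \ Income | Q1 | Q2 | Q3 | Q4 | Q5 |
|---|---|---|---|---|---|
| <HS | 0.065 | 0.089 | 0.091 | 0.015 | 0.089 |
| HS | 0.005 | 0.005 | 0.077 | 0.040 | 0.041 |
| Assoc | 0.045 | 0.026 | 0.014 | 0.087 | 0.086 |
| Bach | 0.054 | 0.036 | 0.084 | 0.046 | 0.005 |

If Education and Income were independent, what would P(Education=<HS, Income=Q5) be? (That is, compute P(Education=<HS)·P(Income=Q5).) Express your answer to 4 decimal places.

0.0771

P(Education=<HS) = 0.065 + 0.089 + 0.091 + 0.015 + 0.089 = 0.349.
P(Income=Q5) = 0.089 + 0.041 + 0.086 + 0.005 = 0.221.
Product: 0.349 × 0.221 = 0.0771.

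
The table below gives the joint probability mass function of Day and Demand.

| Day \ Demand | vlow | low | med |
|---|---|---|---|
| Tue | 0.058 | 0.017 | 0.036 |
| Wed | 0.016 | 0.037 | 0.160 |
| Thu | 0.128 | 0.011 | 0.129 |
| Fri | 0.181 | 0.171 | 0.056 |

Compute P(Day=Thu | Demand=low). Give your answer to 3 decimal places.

P(Demand=low) = 0.017 + 0.037 + 0.011 + 0.171 = 0.236.
P(Day=Thu | Demand=low) = 0.011/0.236 = 0.047.

0.047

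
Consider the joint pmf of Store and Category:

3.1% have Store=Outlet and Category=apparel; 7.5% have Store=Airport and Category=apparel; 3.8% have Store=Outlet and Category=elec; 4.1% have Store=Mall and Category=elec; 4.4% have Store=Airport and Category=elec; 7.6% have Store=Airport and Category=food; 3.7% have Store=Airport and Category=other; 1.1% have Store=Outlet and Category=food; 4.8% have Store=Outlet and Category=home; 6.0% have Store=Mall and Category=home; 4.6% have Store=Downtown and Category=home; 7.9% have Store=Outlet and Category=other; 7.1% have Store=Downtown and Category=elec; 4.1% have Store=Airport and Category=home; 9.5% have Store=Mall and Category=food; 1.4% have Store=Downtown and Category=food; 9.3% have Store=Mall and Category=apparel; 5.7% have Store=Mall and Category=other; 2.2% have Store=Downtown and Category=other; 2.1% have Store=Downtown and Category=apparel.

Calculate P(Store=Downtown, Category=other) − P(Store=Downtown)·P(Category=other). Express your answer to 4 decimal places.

P(Store=Downtown) = 0.014 + 0.021 + 0.071 + 0.046 + 0.022 = 0.174.
P(Category=other) = 0.022 + 0.057 + 0.037 + 0.079 = 0.195.
P(Store=Downtown, Category=other) − P(Store=Downtown)P(Category=other) = 0.022 − 0.174×0.195 = -0.0119.

-0.0119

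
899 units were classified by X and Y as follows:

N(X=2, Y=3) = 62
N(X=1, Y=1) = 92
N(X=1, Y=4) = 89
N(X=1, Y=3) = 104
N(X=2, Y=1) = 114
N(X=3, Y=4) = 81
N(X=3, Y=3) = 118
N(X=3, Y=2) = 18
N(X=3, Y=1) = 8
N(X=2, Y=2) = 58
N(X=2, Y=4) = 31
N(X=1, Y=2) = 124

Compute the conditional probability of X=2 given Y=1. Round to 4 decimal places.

0.5327

Total with Y=1: 92 + 114 + 8 = 214.
P(X=2 | Y=1) = 114/214 = 0.5327.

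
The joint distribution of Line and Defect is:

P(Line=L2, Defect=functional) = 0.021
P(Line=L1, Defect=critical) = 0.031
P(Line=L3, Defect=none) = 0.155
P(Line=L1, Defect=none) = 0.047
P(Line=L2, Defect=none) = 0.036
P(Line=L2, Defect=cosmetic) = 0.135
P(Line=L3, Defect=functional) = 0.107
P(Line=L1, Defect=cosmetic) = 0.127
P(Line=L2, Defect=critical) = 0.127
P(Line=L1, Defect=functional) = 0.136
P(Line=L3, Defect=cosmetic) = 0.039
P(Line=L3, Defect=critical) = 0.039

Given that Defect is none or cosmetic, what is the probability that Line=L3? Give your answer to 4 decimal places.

P(Defect=none) = 0.047 + 0.036 + 0.155 = 0.238.
P(Defect=cosmetic) = 0.127 + 0.135 + 0.039 = 0.301.
P(Defect ∈ {none, cosmetic}) = 0.238 + 0.301 = 0.539; P(Line=L3, Defect ∈ {none, cosmetic}) = 0.155 + 0.039 = 0.194.
P(Line=L3 | Defect ∈ {none, cosmetic}) = 0.194/0.539 = 0.3599.

0.3599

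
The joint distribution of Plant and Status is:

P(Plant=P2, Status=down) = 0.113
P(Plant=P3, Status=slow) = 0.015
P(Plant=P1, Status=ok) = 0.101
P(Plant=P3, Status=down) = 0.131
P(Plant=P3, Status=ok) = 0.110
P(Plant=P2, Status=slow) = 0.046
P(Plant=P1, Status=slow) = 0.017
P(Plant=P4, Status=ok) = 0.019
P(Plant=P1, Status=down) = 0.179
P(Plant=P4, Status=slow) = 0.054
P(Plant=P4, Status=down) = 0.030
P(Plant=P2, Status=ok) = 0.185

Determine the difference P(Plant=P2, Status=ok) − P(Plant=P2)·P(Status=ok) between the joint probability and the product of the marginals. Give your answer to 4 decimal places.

P(Plant=P2) = 0.185 + 0.046 + 0.113 = 0.344.
P(Status=ok) = 0.101 + 0.185 + 0.110 + 0.019 = 0.415.
P(Plant=P2, Status=ok) − P(Plant=P2)P(Status=ok) = 0.185 − 0.344×0.415 = 0.0422.

0.0422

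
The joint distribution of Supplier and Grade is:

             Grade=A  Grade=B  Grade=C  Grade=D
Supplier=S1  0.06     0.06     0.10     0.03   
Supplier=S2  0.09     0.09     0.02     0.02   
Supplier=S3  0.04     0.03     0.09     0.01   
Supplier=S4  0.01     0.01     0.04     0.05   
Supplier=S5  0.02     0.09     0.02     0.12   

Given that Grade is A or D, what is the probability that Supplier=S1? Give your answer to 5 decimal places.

0.20000

P(Grade=A) = 0.06 + 0.09 + 0.04 + 0.01 + 0.02 = 0.22.
P(Grade=D) = 0.03 + 0.02 + 0.01 + 0.05 + 0.12 = 0.23.
P(Grade ∈ {A, D}) = 0.22 + 0.23 = 0.45; P(Supplier=S1, Grade ∈ {A, D}) = 0.06 + 0.03 = 0.09.
P(Supplier=S1 | Grade ∈ {A, D}) = 0.09/0.45 = 0.20000.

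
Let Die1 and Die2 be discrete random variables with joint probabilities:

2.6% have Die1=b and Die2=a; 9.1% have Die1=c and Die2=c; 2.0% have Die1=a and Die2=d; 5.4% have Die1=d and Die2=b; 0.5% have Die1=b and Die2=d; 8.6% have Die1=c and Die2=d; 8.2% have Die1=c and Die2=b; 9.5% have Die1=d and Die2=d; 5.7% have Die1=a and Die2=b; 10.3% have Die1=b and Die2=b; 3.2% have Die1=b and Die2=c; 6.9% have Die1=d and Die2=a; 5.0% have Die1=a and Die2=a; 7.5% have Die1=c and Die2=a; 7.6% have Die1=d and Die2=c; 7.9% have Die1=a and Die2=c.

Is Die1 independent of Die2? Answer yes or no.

no

P(Die1=b) = 0.166 and P(Die2=b) = 0.296, so their product is 0.04914, but P(Die1=b, Die2=b) = 0.103. Since these differ, Die1 and Die2 are not independent.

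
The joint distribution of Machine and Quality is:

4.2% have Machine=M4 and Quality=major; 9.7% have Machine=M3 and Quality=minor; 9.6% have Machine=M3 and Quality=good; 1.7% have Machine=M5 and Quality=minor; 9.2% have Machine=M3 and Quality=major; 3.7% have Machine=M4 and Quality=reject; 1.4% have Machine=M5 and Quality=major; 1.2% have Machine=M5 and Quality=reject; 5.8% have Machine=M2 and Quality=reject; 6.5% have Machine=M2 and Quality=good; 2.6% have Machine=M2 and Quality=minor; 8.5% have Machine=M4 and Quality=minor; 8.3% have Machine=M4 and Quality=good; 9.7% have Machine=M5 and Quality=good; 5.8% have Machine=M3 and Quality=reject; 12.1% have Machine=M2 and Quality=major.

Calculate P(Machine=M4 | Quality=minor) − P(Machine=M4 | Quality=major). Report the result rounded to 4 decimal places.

P(Quality=minor) = 0.026 + 0.097 + 0.085 + 0.017 = 0.225; P(Machine=M4 | Quality=minor) = 0.085/0.225 = 0.37778.
P(Quality=major) = 0.121 + 0.092 + 0.042 + 0.014 = 0.269; P(Machine=M4 | Quality=major) = 0.042/0.269 = 0.15613.
Difference = 0.2216.

0.2216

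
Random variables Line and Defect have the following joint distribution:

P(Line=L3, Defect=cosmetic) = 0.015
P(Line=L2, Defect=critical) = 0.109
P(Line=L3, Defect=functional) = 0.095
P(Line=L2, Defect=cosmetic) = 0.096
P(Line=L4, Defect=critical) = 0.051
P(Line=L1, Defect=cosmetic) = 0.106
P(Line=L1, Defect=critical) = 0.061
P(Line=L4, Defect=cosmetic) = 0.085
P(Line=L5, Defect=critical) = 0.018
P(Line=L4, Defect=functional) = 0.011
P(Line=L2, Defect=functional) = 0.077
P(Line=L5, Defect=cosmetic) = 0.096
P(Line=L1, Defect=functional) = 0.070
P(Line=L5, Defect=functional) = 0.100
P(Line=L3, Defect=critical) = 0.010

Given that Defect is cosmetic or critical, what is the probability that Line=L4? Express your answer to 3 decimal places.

0.210

P(Defect=cosmetic) = 0.106 + 0.096 + 0.015 + 0.085 + 0.096 = 0.398.
P(Defect=critical) = 0.061 + 0.109 + 0.010 + 0.051 + 0.018 = 0.249.
P(Defect ∈ {cosmetic, critical}) = 0.398 + 0.249 = 0.647; P(Line=L4, Defect ∈ {cosmetic, critical}) = 0.085 + 0.051 = 0.136.
P(Line=L4 | Defect ∈ {cosmetic, critical}) = 0.136/0.647 = 0.210.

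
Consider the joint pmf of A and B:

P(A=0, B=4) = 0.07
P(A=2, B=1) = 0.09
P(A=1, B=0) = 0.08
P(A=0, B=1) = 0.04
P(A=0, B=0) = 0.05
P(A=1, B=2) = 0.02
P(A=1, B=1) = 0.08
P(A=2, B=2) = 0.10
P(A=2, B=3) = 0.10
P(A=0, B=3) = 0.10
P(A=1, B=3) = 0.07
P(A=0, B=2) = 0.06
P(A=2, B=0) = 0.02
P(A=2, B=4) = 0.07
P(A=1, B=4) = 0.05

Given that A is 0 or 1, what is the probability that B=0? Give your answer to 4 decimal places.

P(A=0) = 0.05 + 0.04 + 0.06 + 0.10 + 0.07 = 0.32.
P(A=1) = 0.08 + 0.08 + 0.02 + 0.07 + 0.05 = 0.30.
P(A ∈ {0, 1}) = 0.32 + 0.30 = 0.62; P(B=0, A ∈ {0, 1}) = 0.05 + 0.08 = 0.13.
P(B=0 | A ∈ {0, 1}) = 0.13/0.62 = 0.2097.

0.2097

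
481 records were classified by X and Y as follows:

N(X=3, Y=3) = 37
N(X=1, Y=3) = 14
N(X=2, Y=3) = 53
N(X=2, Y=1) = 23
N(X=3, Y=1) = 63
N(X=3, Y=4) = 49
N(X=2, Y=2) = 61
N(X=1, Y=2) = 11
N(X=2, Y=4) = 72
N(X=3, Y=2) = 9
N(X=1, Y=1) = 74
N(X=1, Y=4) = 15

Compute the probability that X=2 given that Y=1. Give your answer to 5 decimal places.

0.14375

Total with Y=1: 74 + 23 + 63 = 160.
P(X=2 | Y=1) = 23/160 = 0.14375.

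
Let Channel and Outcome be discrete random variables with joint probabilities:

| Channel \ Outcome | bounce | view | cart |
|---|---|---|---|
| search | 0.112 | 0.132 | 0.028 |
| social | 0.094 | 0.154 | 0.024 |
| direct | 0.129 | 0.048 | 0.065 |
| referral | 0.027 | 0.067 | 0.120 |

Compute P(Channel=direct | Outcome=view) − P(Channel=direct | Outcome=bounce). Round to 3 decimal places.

-0.237

P(Outcome=view) = 0.132 + 0.154 + 0.048 + 0.067 = 0.401; P(Channel=direct | Outcome=view) = 0.048/0.401 = 0.1197.
P(Outcome=bounce) = 0.112 + 0.094 + 0.129 + 0.027 = 0.362; P(Channel=direct | Outcome=bounce) = 0.129/0.362 = 0.3564.
Difference = -0.237.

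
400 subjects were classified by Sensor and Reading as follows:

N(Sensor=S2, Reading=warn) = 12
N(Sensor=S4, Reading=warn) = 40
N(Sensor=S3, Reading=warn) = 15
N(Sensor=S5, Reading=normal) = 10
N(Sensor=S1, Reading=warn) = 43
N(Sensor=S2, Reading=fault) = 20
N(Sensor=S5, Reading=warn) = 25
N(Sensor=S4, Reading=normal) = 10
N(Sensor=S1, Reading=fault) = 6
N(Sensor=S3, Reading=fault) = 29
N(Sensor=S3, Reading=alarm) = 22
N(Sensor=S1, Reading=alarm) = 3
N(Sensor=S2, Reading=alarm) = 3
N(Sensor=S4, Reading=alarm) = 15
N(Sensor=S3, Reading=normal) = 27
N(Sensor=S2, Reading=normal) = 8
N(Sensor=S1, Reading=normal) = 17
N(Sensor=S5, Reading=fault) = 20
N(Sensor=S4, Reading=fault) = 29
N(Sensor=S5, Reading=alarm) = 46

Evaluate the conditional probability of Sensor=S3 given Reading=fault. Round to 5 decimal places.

Total with Reading=fault: 6 + 20 + 29 + 29 + 20 = 104.
P(Sensor=S3 | Reading=fault) = 29/104 = 0.27885.

0.27885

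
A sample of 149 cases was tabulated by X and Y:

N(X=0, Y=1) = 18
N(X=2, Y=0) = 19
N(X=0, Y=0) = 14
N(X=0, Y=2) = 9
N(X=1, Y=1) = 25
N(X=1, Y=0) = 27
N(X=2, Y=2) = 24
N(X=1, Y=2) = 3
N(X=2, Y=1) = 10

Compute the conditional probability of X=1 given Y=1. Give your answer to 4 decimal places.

Total with Y=1: 18 + 25 + 10 = 53.
P(X=1 | Y=1) = 25/53 = 0.4717.

0.4717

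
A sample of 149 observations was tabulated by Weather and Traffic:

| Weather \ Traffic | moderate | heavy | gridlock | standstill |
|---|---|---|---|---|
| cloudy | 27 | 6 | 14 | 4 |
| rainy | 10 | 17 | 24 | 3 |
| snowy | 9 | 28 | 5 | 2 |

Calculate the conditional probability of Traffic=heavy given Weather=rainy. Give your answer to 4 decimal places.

Total with Weather=rainy: 10 + 17 + 24 + 3 = 54.
P(Traffic=heavy | Weather=rainy) = 17/54 = 0.3148.

0.3148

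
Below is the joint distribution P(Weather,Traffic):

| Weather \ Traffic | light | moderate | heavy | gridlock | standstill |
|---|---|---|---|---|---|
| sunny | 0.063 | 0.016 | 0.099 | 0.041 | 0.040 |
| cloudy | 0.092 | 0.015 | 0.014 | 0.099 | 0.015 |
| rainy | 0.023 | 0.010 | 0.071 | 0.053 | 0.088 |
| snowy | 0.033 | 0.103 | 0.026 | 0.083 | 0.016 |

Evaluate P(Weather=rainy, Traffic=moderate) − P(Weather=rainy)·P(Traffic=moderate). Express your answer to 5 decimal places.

P(Weather=rainy) = 0.023 + 0.010 + 0.071 + 0.053 + 0.088 = 0.245.
P(Traffic=moderate) = 0.016 + 0.015 + 0.010 + 0.103 = 0.144.
P(Weather=rainy, Traffic=moderate) − P(Weather=rainy)P(Traffic=moderate) = 0.010 − 0.245×0.144 = -0.02528.

-0.02528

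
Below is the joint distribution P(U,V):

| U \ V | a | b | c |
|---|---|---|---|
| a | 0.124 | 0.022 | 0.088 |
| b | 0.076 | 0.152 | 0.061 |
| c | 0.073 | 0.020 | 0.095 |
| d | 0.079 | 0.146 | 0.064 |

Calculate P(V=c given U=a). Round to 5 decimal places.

0.37607

P(U=a) = 0.124 + 0.022 + 0.088 = 0.234.
P(V=c | U=a) = 0.088/0.234 = 0.37607.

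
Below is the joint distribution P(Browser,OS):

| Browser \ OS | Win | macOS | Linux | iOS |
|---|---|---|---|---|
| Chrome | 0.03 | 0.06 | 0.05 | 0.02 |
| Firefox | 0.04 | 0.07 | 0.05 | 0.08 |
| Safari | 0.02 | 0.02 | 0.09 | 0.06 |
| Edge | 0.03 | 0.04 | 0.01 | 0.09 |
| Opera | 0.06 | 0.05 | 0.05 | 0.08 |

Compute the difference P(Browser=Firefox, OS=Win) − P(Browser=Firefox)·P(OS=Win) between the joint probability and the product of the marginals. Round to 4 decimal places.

P(Browser=Firefox) = 0.04 + 0.07 + 0.05 + 0.08 = 0.24.
P(OS=Win) = 0.03 + 0.04 + 0.02 + 0.03 + 0.06 = 0.18.
P(Browser=Firefox, OS=Win) − P(Browser=Firefox)P(OS=Win) = 0.04 − 0.24×0.18 = -0.0032.

-0.0032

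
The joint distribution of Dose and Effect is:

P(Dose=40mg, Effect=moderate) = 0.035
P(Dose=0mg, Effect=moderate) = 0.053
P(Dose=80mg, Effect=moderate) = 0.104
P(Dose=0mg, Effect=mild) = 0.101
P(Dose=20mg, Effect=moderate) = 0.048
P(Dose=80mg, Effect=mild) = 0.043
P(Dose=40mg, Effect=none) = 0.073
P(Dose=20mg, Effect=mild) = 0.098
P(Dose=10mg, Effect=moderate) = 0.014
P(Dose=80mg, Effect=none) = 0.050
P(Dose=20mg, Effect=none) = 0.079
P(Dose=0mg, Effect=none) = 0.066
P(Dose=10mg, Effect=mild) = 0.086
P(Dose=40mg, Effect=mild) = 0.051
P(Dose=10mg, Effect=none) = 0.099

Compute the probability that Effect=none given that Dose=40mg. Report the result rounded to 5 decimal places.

P(Dose=40mg) = 0.073 + 0.051 + 0.035 = 0.159.
P(Effect=none | Dose=40mg) = 0.073/0.159 = 0.45912.

0.45912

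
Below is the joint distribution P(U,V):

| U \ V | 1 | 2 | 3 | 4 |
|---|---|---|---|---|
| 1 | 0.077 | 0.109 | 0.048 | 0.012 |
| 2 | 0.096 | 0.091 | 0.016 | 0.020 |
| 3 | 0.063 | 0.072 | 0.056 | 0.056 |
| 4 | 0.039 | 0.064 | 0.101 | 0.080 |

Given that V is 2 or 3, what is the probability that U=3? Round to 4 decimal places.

0.2298

P(V=2) = 0.109 + 0.091 + 0.072 + 0.064 = 0.336.
P(V=3) = 0.048 + 0.016 + 0.056 + 0.101 = 0.221.
P(V ∈ {2, 3}) = 0.336 + 0.221 = 0.557; P(U=3, V ∈ {2, 3}) = 0.072 + 0.056 = 0.128.
P(U=3 | V ∈ {2, 3}) = 0.128/0.557 = 0.2298.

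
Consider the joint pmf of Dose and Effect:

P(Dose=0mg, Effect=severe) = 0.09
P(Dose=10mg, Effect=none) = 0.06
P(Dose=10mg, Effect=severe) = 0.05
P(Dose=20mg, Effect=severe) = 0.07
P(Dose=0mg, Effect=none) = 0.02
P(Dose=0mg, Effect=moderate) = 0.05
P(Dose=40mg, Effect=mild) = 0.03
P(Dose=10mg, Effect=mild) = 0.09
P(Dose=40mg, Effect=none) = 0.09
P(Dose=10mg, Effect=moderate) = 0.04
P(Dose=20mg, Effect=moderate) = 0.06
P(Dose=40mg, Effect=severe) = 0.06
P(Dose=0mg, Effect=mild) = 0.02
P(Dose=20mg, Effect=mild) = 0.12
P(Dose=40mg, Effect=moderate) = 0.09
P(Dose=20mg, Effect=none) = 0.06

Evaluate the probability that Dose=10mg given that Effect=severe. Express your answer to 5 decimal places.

0.18519

P(Effect=severe) = 0.09 + 0.05 + 0.07 + 0.06 = 0.27.
P(Dose=10mg | Effect=severe) = 0.05/0.27 = 0.18519.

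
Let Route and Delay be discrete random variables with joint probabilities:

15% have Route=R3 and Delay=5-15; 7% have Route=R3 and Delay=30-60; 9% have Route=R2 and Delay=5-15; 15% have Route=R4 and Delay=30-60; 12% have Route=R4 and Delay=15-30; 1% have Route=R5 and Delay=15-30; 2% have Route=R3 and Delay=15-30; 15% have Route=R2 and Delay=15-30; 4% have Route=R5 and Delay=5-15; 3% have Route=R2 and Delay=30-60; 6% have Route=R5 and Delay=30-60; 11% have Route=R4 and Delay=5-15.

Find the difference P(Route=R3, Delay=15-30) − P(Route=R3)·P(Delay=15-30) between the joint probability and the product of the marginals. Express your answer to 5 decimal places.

P(Route=R3) = 0.15 + 0.02 + 0.07 = 0.24.
P(Delay=15-30) = 0.15 + 0.02 + 0.12 + 0.01 = 0.30.
P(Route=R3, Delay=15-30) − P(Route=R3)P(Delay=15-30) = 0.02 − 0.24×0.30 = -0.05200.

-0.05200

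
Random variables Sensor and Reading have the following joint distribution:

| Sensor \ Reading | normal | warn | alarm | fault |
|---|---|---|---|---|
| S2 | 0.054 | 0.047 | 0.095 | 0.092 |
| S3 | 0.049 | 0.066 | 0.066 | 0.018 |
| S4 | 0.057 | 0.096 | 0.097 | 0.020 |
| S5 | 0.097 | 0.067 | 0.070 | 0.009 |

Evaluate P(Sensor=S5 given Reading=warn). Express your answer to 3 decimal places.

0.243

P(Reading=warn) = 0.047 + 0.066 + 0.096 + 0.067 = 0.276.
P(Sensor=S5 | Reading=warn) = 0.067/0.276 = 0.243.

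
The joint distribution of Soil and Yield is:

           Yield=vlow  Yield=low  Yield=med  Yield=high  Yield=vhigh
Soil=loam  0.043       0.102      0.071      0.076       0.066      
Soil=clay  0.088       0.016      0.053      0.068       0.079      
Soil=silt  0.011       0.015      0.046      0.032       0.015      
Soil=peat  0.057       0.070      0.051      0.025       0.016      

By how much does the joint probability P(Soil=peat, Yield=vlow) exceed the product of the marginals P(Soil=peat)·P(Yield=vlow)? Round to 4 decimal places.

0.0134

P(Soil=peat) = 0.057 + 0.070 + 0.051 + 0.025 + 0.016 = 0.219.
P(Yield=vlow) = 0.043 + 0.088 + 0.011 + 0.057 = 0.199.
P(Soil=peat, Yield=vlow) − P(Soil=peat)P(Yield=vlow) = 0.057 − 0.219×0.199 = 0.0134.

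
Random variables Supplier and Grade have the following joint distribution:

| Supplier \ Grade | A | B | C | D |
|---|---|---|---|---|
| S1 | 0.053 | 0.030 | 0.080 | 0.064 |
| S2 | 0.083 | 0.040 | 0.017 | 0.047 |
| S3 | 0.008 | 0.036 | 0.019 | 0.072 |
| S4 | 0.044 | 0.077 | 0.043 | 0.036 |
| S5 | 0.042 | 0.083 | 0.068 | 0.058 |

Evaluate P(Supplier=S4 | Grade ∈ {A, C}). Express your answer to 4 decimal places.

0.1904

P(Grade=A) = 0.053 + 0.083 + 0.008 + 0.044 + 0.042 = 0.230.
P(Grade=C) = 0.080 + 0.017 + 0.019 + 0.043 + 0.068 = 0.227.
P(Grade ∈ {A, C}) = 0.230 + 0.227 = 0.457; P(Supplier=S4, Grade ∈ {A, C}) = 0.044 + 0.043 = 0.087.
P(Supplier=S4 | Grade ∈ {A, C}) = 0.087/0.457 = 0.1904.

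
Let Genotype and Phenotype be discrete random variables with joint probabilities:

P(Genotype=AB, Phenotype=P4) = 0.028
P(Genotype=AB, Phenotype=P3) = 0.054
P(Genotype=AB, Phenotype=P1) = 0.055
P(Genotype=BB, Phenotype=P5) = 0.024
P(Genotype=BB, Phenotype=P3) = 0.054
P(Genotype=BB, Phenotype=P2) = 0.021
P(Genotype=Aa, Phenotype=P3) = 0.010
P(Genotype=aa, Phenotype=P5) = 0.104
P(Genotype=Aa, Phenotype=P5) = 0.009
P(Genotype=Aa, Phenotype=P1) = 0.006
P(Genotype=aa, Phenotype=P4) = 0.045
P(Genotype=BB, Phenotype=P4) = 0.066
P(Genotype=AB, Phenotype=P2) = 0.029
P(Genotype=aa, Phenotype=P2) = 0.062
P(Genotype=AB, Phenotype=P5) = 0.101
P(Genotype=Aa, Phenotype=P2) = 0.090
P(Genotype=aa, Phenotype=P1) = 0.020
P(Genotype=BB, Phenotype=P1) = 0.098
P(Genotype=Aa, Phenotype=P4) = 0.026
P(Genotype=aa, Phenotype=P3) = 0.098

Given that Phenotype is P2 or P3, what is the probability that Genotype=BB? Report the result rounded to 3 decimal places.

0.179

P(Phenotype=P2) = 0.090 + 0.062 + 0.029 + 0.021 = 0.202.
P(Phenotype=P3) = 0.010 + 0.098 + 0.054 + 0.054 = 0.216.
P(Phenotype ∈ {P2, P3}) = 0.202 + 0.216 = 0.418; P(Genotype=BB, Phenotype ∈ {P2, P3}) = 0.021 + 0.054 = 0.075.
P(Genotype=BB | Phenotype ∈ {P2, P3}) = 0.075/0.418 = 0.179.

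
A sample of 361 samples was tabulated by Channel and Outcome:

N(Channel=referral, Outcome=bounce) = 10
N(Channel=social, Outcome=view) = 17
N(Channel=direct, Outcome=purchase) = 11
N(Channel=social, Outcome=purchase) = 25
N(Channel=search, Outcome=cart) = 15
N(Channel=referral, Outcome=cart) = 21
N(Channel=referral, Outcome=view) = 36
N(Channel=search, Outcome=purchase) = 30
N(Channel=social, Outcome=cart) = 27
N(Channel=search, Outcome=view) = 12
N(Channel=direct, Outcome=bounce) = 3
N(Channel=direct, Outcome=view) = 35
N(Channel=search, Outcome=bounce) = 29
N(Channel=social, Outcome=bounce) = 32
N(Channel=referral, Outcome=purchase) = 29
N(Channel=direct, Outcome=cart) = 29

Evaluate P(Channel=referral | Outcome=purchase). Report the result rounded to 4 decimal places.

Total with Outcome=purchase: 30 + 25 + 11 + 29 = 95.
P(Channel=referral | Outcome=purchase) = 29/95 = 0.3053.

0.3053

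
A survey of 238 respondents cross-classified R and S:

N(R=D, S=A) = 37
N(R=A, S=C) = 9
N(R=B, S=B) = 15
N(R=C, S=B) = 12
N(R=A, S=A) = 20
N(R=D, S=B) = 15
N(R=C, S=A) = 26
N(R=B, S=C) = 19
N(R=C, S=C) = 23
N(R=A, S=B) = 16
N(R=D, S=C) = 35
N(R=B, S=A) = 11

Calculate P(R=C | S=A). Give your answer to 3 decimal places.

Total with S=A: 20 + 11 + 26 + 37 = 94.
P(R=C | S=A) = 26/94 = 0.277.

0.277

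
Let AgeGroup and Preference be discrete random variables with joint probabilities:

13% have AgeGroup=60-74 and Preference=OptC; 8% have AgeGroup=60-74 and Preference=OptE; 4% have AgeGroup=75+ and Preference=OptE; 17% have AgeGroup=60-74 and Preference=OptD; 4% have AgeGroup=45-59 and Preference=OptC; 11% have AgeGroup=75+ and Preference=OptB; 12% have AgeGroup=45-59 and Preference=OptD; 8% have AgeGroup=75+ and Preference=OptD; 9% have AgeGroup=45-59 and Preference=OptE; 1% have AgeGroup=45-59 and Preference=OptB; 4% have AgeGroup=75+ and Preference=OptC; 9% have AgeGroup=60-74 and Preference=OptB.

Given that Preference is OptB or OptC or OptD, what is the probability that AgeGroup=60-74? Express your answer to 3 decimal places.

0.494

P(Preference=OptB) = 0.01 + 0.09 + 0.11 = 0.21.
P(Preference=OptC) = 0.04 + 0.13 + 0.04 = 0.21.
P(Preference=OptD) = 0.12 + 0.17 + 0.08 = 0.37.
P(Preference ∈ {OptB, OptC, OptD}) = 0.21 + 0.21 + 0.37 = 0.79; P(AgeGroup=60-74, Preference ∈ {OptB, OptC, OptD}) = 0.09 + 0.13 + 0.17 = 0.39.
P(AgeGroup=60-74 | Preference ∈ {OptB, OptC, OptD}) = 0.39/0.79 = 0.494.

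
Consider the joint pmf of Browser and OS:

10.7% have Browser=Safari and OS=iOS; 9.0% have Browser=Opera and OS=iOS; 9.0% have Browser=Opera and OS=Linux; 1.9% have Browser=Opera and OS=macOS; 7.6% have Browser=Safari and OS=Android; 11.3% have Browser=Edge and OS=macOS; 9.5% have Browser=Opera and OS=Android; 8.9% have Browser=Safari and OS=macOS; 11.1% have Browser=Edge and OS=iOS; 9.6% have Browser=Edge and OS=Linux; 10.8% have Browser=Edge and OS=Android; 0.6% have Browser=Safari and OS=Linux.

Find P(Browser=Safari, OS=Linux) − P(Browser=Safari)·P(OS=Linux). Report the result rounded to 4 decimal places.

-0.0474

P(Browser=Safari) = 0.089 + 0.006 + 0.107 + 0.076 = 0.278.
P(OS=Linux) = 0.006 + 0.096 + 0.090 = 0.192.
P(Browser=Safari, OS=Linux) − P(Browser=Safari)P(OS=Linux) = 0.006 − 0.278×0.192 = -0.0474.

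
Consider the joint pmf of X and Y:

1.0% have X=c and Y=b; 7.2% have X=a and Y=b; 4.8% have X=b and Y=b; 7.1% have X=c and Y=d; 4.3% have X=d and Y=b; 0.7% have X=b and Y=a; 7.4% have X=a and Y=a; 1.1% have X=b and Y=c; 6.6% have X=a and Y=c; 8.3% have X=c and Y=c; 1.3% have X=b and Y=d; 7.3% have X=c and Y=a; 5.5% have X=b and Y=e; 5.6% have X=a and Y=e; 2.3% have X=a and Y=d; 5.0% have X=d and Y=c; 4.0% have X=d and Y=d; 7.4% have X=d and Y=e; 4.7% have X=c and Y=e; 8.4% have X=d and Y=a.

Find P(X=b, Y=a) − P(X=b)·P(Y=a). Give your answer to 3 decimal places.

-0.025

P(X=b) = 0.007 + 0.048 + 0.011 + 0.013 + 0.055 = 0.134.
P(Y=a) = 0.074 + 0.007 + 0.073 + 0.084 = 0.238.
P(X=b, Y=a) − P(X=b)P(Y=a) = 0.007 − 0.134×0.238 = -0.025.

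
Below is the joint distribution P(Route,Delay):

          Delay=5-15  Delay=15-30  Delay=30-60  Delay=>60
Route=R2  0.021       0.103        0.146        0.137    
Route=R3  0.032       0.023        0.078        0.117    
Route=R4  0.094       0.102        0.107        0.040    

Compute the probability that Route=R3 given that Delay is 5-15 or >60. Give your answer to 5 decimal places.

0.33787

P(Delay=5-15) = 0.021 + 0.032 + 0.094 = 0.147.
P(Delay=>60) = 0.137 + 0.117 + 0.040 = 0.294.
P(Delay ∈ {5-15, >60}) = 0.147 + 0.294 = 0.441; P(Route=R3, Delay ∈ {5-15, >60}) = 0.032 + 0.117 = 0.149.
P(Route=R3 | Delay ∈ {5-15, >60}) = 0.149/0.441 = 0.33787.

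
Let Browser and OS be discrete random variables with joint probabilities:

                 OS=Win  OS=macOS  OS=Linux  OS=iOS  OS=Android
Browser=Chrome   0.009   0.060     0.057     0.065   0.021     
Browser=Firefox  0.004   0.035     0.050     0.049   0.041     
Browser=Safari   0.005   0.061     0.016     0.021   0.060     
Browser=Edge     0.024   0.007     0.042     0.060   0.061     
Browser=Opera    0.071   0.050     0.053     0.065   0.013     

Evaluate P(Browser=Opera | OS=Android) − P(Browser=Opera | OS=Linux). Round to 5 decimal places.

P(OS=Android) = 0.021 + 0.041 + 0.060 + 0.061 + 0.013 = 0.196; P(Browser=Opera | OS=Android) = 0.013/0.196 = 0.066327.
P(OS=Linux) = 0.057 + 0.050 + 0.016 + 0.042 + 0.053 = 0.218; P(Browser=Opera | OS=Linux) = 0.053/0.218 = 0.243119.
Difference = -0.17679.

-0.17679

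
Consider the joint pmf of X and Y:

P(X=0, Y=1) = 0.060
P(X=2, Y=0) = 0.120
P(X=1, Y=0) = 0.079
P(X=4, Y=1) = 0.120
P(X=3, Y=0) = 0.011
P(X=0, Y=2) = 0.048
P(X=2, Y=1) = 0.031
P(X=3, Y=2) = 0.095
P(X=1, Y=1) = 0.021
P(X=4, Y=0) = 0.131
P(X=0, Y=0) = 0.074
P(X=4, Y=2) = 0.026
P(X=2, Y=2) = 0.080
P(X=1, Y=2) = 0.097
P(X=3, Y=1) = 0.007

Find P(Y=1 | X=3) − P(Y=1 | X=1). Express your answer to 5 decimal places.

P(X=3) = 0.011 + 0.007 + 0.095 = 0.113; P(Y=1 | X=3) = 0.007/0.113 = 0.061947.
P(X=1) = 0.079 + 0.021 + 0.097 = 0.197; P(Y=1 | X=1) = 0.021/0.197 = 0.106599.
Difference = -0.04465.

-0.04465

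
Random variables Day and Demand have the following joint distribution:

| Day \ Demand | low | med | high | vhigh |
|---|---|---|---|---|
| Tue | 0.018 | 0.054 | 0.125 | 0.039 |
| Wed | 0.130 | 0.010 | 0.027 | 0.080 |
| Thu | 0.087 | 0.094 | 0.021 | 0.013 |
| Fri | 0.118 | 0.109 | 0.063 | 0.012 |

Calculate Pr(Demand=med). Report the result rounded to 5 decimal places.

P(Demand=med) = 0.054 + 0.010 + 0.094 + 0.109 = 0.267.

0.26700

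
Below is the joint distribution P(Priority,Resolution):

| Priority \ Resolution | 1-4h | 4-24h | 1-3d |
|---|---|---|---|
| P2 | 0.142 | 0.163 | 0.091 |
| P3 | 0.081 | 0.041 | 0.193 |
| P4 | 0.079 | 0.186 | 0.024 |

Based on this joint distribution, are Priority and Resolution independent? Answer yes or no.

P(Priority=P3) = 0.315 and P(Resolution=1-3d) = 0.308, so their product is 0.09702, but P(Priority=P3, Resolution=1-3d) = 0.193. Since these differ, Priority and Resolution are not independent.

no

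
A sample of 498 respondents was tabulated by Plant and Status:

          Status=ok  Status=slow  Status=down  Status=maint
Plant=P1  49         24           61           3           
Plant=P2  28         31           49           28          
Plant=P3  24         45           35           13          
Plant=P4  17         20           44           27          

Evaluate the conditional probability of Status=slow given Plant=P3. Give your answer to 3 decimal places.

0.385

Total with Plant=P3: 24 + 45 + 35 + 13 = 117.
P(Status=slow | Plant=P3) = 45/117 = 0.385.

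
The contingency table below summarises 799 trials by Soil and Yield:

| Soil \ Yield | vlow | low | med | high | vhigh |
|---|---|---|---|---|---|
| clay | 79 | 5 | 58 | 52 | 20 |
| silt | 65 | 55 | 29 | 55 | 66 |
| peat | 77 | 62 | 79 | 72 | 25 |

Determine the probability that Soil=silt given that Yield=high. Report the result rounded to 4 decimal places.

0.3073

Total with Yield=high: 52 + 55 + 72 = 179.
P(Soil=silt | Yield=high) = 55/179 = 0.3073.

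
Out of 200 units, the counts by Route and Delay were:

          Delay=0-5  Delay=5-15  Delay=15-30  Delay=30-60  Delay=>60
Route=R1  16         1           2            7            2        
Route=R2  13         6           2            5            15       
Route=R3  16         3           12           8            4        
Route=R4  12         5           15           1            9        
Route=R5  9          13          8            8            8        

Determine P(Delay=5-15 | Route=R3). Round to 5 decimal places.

Total with Route=R3: 16 + 3 + 12 + 8 + 4 = 43.
P(Delay=5-15 | Route=R3) = 3/43 = 0.06977.

0.06977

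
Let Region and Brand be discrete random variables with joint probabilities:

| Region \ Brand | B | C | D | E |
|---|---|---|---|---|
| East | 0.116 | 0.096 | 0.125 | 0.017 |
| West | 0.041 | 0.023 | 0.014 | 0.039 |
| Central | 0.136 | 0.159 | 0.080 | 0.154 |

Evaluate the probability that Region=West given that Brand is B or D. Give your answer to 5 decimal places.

P(Brand=B) = 0.116 + 0.041 + 0.136 = 0.293.
P(Brand=D) = 0.125 + 0.014 + 0.080 = 0.219.
P(Brand ∈ {B, D}) = 0.293 + 0.219 = 0.512; P(Region=West, Brand ∈ {B, D}) = 0.041 + 0.014 = 0.055.
P(Region=West | Brand ∈ {B, D}) = 0.055/0.512 = 0.10742.

0.10742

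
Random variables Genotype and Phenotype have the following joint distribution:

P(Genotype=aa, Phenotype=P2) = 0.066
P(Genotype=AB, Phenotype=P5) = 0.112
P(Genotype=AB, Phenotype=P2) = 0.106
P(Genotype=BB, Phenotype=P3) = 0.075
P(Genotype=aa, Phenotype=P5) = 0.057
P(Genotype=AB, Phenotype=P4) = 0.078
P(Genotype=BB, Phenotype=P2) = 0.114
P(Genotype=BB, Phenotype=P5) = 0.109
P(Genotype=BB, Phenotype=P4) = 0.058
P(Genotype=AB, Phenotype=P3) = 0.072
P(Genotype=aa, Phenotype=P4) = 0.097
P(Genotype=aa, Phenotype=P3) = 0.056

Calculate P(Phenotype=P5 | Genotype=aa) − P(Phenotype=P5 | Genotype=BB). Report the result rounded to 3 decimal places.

-0.100

P(Genotype=aa) = 0.066 + 0.056 + 0.097 + 0.057 = 0.276; P(Phenotype=P5 | Genotype=aa) = 0.057/0.276 = 0.2065.
P(Genotype=BB) = 0.114 + 0.075 + 0.058 + 0.109 = 0.356; P(Phenotype=P5 | Genotype=BB) = 0.109/0.356 = 0.3062.
Difference = -0.100.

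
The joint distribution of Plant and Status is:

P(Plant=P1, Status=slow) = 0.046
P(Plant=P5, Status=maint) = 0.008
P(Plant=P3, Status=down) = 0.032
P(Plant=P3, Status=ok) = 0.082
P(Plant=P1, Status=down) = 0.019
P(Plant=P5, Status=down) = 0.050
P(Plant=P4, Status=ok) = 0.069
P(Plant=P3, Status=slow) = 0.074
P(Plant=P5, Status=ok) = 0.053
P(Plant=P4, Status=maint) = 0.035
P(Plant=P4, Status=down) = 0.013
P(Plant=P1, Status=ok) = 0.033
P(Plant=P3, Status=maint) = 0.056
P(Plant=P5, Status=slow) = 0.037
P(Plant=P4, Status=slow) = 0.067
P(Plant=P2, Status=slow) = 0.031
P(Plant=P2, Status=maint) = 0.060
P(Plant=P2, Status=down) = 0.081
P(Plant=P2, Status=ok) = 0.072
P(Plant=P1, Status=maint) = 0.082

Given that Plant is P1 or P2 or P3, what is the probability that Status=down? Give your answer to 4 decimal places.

0.1976

P(Plant=P1) = 0.033 + 0.046 + 0.019 + 0.082 = 0.180.
P(Plant=P2) = 0.072 + 0.031 + 0.081 + 0.060 = 0.244.
P(Plant=P3) = 0.082 + 0.074 + 0.032 + 0.056 = 0.244.
P(Plant ∈ {P1, P2, P3}) = 0.180 + 0.244 + 0.244 = 0.668; P(Status=down, Plant ∈ {P1, P2, P3}) = 0.019 + 0.081 + 0.032 = 0.132.
P(Status=down | Plant ∈ {P1, P2, P3}) = 0.132/0.668 = 0.1976.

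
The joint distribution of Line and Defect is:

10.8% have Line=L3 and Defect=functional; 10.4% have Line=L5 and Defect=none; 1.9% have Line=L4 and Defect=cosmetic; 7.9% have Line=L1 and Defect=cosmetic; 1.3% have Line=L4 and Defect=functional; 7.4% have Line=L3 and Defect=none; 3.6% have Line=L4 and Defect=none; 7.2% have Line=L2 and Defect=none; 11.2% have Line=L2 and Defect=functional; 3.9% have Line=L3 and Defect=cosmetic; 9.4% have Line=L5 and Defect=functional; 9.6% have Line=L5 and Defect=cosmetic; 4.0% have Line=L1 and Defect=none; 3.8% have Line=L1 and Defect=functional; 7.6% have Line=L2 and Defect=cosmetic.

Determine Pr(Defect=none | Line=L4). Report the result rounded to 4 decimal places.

0.5294

P(Line=L4) = 0.036 + 0.019 + 0.013 = 0.068.
P(Defect=none | Line=L4) = 0.036/0.068 = 0.5294.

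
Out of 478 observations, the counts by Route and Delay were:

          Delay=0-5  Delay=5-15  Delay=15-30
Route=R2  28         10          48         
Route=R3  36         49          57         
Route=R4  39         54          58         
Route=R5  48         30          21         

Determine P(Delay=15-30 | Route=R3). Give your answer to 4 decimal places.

0.4014

Total with Route=R3: 36 + 49 + 57 = 142.
P(Delay=15-30 | Route=R3) = 57/142 = 0.4014.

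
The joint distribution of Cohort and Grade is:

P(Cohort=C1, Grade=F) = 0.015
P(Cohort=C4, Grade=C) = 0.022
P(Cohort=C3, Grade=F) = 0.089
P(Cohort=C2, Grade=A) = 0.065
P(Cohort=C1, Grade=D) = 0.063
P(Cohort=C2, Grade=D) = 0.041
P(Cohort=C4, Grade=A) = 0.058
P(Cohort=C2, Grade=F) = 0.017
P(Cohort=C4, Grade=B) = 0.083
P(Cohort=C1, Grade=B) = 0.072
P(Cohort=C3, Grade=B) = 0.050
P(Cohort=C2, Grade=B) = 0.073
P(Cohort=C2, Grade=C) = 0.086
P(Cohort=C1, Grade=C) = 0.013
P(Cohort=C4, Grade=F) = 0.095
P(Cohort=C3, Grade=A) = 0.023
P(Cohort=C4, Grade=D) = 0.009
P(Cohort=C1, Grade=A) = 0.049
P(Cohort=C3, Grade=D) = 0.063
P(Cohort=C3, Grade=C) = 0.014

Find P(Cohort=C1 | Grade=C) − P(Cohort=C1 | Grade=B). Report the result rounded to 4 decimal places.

-0.1627

P(Grade=C) = 0.013 + 0.086 + 0.014 + 0.022 = 0.135; P(Cohort=C1 | Grade=C) = 0.013/0.135 = 0.09630.
P(Grade=B) = 0.072 + 0.073 + 0.050 + 0.083 = 0.278; P(Cohort=C1 | Grade=B) = 0.072/0.278 = 0.25899.
Difference = -0.1627.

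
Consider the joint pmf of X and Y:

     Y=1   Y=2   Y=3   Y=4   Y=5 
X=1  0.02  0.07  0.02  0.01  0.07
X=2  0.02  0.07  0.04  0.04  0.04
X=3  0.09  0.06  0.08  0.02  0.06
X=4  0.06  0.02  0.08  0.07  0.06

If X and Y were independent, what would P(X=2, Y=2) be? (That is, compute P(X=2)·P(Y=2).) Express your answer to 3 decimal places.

0.046

P(X=2) = 0.02 + 0.07 + 0.04 + 0.04 + 0.04 = 0.21.
P(Y=2) = 0.07 + 0.07 + 0.06 + 0.02 = 0.22.
Product: 0.21 × 0.22 = 0.046.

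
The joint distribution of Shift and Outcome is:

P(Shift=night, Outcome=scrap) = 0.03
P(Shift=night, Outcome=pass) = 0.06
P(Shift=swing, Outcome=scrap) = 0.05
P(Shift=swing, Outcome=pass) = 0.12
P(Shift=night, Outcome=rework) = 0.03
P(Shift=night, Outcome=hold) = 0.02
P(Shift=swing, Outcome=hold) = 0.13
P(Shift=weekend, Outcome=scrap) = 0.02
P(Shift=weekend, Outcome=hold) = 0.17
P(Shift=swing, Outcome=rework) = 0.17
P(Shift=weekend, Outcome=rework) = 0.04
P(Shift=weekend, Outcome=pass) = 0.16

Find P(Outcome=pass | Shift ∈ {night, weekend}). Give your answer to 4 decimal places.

P(Shift=night) = 0.06 + 0.03 + 0.03 + 0.02 = 0.14.
P(Shift=weekend) = 0.16 + 0.04 + 0.02 + 0.17 = 0.39.
P(Shift ∈ {night, weekend}) = 0.14 + 0.39 = 0.53; P(Outcome=pass, Shift ∈ {night, weekend}) = 0.06 + 0.16 = 0.22.
P(Outcome=pass | Shift ∈ {night, weekend}) = 0.22/0.53 = 0.4151.

0.4151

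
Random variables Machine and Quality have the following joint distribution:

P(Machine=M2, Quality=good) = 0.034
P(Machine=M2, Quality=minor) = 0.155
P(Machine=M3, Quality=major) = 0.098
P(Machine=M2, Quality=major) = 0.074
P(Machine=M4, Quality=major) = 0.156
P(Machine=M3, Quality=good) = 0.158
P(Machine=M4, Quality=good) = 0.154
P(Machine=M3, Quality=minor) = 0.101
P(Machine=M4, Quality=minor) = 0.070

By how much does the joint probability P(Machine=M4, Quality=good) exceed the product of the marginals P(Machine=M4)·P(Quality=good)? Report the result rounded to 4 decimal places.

P(Machine=M4) = 0.154 + 0.070 + 0.156 = 0.380.
P(Quality=good) = 0.034 + 0.158 + 0.154 = 0.346.
P(Machine=M4, Quality=good) − P(Machine=M4)P(Quality=good) = 0.154 − 0.380×0.346 = 0.0225.

0.0225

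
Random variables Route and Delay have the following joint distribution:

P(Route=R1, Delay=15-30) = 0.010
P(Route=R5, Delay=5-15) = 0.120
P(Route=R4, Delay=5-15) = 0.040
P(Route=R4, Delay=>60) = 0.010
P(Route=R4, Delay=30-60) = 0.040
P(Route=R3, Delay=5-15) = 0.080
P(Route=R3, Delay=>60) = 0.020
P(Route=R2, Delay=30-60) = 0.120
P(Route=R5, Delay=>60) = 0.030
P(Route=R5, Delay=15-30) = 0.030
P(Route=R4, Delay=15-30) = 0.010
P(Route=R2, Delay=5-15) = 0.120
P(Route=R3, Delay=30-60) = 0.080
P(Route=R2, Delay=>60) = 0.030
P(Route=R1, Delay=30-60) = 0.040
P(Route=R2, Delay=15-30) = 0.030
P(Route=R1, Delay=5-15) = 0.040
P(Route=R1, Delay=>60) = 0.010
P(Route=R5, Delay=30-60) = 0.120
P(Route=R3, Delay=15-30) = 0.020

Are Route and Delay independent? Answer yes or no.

yes

Every cell satisfies P(Route,Delay) = P(Route)·P(Delay). For instance P(Route=R5) = 0.300, P(Delay=15-30) = 0.100, and 0.300×0.100 = 0.030 matches the joint entry. So Route and Delay are independent.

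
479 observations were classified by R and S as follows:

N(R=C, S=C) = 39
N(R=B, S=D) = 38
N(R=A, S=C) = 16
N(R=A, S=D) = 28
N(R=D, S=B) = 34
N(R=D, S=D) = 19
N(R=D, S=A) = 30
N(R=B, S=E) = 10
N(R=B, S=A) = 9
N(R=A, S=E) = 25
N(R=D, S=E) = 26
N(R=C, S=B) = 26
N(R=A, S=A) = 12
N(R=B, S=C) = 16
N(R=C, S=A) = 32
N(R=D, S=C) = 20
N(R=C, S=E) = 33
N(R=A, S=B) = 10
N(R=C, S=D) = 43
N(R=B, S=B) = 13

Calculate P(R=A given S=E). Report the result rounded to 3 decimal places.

0.266

Total with S=E: 25 + 10 + 33 + 26 = 94.
P(R=A | S=E) = 25/94 = 0.266.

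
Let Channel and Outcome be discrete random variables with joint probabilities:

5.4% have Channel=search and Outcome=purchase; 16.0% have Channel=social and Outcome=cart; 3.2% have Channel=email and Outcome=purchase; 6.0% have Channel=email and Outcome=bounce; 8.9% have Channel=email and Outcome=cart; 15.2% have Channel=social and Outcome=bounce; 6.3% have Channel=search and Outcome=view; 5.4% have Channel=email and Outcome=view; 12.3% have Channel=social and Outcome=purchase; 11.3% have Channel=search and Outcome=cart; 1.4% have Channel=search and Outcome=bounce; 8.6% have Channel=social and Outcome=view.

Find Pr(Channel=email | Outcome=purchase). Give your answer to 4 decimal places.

P(Outcome=purchase) = 0.032 + 0.054 + 0.123 = 0.209.
P(Channel=email | Outcome=purchase) = 0.032/0.209 = 0.1531.

0.1531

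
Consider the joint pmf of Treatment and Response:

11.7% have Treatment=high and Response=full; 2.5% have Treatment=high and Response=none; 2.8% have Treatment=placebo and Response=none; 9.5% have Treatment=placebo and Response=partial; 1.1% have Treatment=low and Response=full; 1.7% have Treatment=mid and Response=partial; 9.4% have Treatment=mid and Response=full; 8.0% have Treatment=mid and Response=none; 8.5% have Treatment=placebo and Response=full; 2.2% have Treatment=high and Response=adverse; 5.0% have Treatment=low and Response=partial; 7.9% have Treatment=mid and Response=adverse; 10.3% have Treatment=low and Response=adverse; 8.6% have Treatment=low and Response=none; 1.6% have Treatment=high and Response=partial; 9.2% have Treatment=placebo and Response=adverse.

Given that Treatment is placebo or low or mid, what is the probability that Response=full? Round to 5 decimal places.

0.23171

P(Treatment=placebo) = 0.028 + 0.095 + 0.085 + 0.092 = 0.300.
P(Treatment=low) = 0.086 + 0.050 + 0.011 + 0.103 = 0.250.
P(Treatment=mid) = 0.080 + 0.017 + 0.094 + 0.079 = 0.270.
P(Treatment ∈ {placebo, low, mid}) = 0.300 + 0.250 + 0.270 = 0.820; P(Response=full, Treatment ∈ {placebo, low, mid}) = 0.085 + 0.011 + 0.094 = 0.190.
P(Response=full | Treatment ∈ {placebo, low, mid}) = 0.190/0.820 = 0.23171.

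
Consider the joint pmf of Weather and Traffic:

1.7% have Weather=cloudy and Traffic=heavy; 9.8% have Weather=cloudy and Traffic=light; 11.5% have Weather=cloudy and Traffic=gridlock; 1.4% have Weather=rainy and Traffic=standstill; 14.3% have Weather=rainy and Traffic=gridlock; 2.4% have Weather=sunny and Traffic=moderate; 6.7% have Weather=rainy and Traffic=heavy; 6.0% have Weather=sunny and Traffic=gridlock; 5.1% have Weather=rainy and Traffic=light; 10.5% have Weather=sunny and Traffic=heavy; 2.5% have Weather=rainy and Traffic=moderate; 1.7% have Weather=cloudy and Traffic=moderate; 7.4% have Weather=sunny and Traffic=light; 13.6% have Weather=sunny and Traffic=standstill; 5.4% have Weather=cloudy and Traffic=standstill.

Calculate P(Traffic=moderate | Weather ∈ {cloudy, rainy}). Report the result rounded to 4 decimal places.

P(Weather=cloudy) = 0.098 + 0.017 + 0.017 + 0.115 + 0.054 = 0.301.
P(Weather=rainy) = 0.051 + 0.025 + 0.067 + 0.143 + 0.014 = 0.300.
P(Weather ∈ {cloudy, rainy}) = 0.301 + 0.300 = 0.601; P(Traffic=moderate, Weather ∈ {cloudy, rainy}) = 0.017 + 0.025 = 0.042.
P(Traffic=moderate | Weather ∈ {cloudy, rainy}) = 0.042/0.601 = 0.0699.

0.0699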